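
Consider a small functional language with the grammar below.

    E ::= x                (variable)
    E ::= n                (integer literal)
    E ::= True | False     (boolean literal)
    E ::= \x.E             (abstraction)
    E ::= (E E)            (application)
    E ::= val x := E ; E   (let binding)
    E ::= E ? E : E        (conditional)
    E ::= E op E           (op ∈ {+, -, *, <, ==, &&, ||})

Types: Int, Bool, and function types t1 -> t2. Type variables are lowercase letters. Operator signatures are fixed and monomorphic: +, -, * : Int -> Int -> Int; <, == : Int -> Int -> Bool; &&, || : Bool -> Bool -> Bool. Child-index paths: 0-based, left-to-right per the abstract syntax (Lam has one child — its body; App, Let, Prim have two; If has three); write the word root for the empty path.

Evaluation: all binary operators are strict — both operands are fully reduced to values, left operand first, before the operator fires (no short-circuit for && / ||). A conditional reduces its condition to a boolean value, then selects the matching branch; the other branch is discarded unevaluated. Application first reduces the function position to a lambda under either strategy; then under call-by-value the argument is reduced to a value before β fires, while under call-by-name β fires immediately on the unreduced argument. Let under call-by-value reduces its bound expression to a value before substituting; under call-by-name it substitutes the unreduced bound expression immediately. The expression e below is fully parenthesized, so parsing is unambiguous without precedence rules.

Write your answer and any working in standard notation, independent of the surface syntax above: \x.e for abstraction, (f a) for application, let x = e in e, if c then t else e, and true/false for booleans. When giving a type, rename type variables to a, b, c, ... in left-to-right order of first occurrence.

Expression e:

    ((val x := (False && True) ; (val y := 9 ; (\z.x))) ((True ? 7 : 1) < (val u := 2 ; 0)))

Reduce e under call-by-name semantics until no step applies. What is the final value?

Answer: false

Derivation:
step 0: ((let x = (false && true) in (let y = 9 in (\z.x))) ((if true then 7 else 1) < (let u = 2 in 0)))
step 1: [let@0] ((let y = 9 in (\z.(false && true))) ((if true then 7 else 1) < (let u = 2 in 0)))
step 2: [let@0] ((\z.(false && true)) ((if true then 7 else 1) < (let u = 2 in 0)))
step 3: [beta@root] (false && true)
step 4: [delta@root] false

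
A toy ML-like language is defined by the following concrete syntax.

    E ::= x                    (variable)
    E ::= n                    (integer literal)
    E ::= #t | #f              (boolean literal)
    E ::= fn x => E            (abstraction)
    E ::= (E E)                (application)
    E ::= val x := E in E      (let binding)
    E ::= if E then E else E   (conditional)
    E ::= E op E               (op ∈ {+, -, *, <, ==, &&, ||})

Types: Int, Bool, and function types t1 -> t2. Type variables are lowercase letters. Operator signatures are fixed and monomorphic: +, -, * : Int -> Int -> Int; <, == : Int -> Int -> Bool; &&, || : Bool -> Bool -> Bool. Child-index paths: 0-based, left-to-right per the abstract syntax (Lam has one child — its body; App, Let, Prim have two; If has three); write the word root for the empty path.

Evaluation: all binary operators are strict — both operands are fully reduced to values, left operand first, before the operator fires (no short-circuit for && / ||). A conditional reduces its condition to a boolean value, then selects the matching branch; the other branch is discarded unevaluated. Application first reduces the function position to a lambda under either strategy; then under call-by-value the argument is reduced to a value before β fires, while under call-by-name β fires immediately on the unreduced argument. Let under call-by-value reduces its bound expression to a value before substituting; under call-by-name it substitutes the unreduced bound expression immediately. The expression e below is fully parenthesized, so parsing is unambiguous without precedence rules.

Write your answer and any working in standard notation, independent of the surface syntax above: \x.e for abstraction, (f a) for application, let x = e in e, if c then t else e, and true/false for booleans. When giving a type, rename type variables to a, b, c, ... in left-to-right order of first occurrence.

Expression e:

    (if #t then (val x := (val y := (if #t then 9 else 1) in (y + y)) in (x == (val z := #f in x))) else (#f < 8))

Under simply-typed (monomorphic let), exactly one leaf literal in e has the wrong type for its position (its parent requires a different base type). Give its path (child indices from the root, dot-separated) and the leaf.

Working:
  unify Bool ~ Bool
  unify Bool ~ Bool
  unify Int ~ Int
let y : Int
y : Int
  unify Int ~ Int
y : Int
  unify Int ~ Int
let x : Int
x : Int
  unify Int ~ Int
let z : Bool
x : Int
  unify Int ~ Int
  unify Bool ~ Int
  FAIL: mismatch Bool ~ Int

Answer: 2.0 : false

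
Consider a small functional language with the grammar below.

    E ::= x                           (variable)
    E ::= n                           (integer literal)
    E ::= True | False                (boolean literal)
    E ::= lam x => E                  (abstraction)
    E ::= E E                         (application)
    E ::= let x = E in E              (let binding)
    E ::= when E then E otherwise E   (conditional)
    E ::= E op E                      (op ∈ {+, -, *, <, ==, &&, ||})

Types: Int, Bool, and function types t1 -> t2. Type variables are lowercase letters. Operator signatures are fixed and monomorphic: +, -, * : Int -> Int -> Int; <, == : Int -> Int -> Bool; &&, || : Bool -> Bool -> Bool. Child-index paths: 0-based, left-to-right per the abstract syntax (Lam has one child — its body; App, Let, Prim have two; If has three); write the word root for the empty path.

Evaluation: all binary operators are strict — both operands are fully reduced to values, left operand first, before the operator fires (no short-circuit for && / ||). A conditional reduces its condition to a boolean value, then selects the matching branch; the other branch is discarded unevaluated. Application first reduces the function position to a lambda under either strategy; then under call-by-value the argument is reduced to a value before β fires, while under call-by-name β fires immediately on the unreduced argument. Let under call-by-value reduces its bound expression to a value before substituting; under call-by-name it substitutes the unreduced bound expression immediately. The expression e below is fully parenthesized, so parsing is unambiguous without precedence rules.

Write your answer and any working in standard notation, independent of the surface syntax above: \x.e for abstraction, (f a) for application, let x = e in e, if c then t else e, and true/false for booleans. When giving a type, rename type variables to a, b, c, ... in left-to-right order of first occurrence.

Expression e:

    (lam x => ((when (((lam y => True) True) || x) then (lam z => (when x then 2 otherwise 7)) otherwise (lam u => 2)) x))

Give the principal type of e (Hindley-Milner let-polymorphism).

Derivation:
\y._ : b -> Bool
  unify b -> Bool ~ Bool -> c
  unify b ~ Bool
  unify Bool ~ c
_ _ : Bool
  unify Bool ~ Bool
x : a
  unify a ~ Bool
  unify Bool ~ Bool
x : Bool
  unify Bool ~ Bool
  unify Int ~ Int
\z._ : d -> Int
\u._ : e -> Int
  unify d -> Int ~ e -> Int
  unify d ~ e
  unify Int ~ Int
x : Bool
  unify e -> Int ~ Bool -> f
  unify e ~ Bool
  unify Int ~ f
_ _ : Int
\x._ : Bool -> Int

Answer: Bool -> Int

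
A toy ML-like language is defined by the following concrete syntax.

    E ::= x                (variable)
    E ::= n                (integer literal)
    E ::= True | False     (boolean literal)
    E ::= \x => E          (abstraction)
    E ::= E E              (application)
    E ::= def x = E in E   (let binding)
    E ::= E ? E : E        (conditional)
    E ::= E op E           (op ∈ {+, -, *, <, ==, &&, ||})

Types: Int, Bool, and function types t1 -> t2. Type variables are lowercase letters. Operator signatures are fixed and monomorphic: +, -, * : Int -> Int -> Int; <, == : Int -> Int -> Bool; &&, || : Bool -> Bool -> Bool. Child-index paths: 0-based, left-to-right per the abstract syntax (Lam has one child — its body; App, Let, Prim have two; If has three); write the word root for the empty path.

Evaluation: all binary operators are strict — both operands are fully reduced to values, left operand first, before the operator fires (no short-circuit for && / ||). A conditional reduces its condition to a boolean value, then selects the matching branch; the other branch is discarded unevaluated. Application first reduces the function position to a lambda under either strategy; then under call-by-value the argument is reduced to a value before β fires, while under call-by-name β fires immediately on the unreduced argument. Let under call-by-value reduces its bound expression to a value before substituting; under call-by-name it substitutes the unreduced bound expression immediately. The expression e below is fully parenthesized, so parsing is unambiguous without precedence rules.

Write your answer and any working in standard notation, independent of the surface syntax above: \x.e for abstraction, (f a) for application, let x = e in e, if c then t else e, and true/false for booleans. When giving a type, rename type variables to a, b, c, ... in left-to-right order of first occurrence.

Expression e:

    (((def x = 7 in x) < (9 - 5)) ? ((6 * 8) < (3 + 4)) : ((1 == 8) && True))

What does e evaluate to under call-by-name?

Answer: false

Trace:
step 0: (if ((let x = 7 in x) < (9 - 5)) then ((6 * 8) < (3 + 4)) else ((1 == 8) && true))
step 1: [let@0.0] (if (7 < (9 - 5)) then ((6 * 8) < (3 + 4)) else ((1 == 8) && true))
step 2: [delta@0.1] (if (7 < 4) then ((6 * 8) < (3 + 4)) else ((1 == 8) && true))
step 3: [delta@0] (if false then ((6 * 8) < (3 + 4)) else ((1 == 8) && true))
step 4: [if@root] ((1 == 8) && true)
step 5: [delta@0] (false && true)
step 6: [delta@root] false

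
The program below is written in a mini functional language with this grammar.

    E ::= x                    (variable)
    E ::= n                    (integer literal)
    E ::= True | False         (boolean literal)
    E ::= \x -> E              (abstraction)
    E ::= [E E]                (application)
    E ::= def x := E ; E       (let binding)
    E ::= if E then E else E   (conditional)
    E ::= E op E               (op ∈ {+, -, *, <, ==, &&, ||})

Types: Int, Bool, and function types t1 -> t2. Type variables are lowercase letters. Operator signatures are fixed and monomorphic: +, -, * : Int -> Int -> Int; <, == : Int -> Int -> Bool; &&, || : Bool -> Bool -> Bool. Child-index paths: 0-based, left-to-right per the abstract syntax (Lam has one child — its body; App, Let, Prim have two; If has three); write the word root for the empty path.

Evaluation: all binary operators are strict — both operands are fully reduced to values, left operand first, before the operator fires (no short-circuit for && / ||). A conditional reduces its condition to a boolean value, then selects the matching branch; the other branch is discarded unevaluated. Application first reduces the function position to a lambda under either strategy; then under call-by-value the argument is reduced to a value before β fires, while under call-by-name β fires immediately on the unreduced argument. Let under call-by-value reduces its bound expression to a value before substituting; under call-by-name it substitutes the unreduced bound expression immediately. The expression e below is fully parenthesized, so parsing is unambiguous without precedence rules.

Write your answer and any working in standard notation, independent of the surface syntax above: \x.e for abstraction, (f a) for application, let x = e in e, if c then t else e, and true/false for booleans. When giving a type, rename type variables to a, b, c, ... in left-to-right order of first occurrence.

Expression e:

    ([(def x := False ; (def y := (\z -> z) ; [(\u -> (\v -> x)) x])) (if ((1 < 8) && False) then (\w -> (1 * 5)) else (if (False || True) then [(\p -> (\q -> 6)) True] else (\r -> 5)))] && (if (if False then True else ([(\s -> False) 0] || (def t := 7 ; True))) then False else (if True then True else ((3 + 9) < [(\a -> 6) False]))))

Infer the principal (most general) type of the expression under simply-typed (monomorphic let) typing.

Trace:
let x : Bool
z : a
\z._ : a -> a
let y : a -> a
x : Bool
\v._ : c -> Bool
\u._ : b -> c -> Bool
x : Bool
  unify b -> c -> Bool ~ Bool -> d
  unify b ~ Bool
  unify c -> Bool ~ d
_ _ : c -> Bool
  unify Int ~ Int
  unify Int ~ Int
  unify Bool ~ Bool
  unify Bool ~ Bool
  unify Bool ~ Bool
  unify Int ~ Int
  unify Int ~ Int
\w._ : e -> Int
  unify Bool ~ Bool
  unify Bool ~ Bool
  unify Bool ~ Bool
\q._ : g -> Int
\p._ : f -> g -> Int
  unify f -> g -> Int ~ Bool -> h
  unify f ~ Bool
  unify g -> Int ~ h
_ _ : g -> Int
\r._ : i -> Int
  unify g -> Int ~ i -> Int
  unify g ~ i
  unify Int ~ Int
  unify e -> Int ~ i -> Int
  unify e ~ i
  unify Int ~ Int
  unify c -> Bool ~ (i -> Int) -> j
  unify c ~ i -> Int
  unify Bool ~ j
_ _ : Bool
  unify Bool ~ Bool
  unify Bool ~ Bool
\s._ : k -> Bool
  unify k -> Bool ~ Int -> l
  unify k ~ Int
  unify Bool ~ l
_ _ : Bool
  unify Bool ~ Bool
let t : Int
  unify Bool ~ Bool
  unify Bool ~ Bool
  unify Bool ~ Bool
  unify Bool ~ Bool
  unify Int ~ Int
  unify Int ~ Int
  unify Int ~ Int
\a._ : m -> Int
  unify m -> Int ~ Bool -> n
  unify m ~ Bool
  unify Int ~ n
_ _ : Int
  unify Int ~ Int
  unify Bool ~ Bool
  unify Bool ~ Bool
  unify Bool ~ Bool

Answer: Bool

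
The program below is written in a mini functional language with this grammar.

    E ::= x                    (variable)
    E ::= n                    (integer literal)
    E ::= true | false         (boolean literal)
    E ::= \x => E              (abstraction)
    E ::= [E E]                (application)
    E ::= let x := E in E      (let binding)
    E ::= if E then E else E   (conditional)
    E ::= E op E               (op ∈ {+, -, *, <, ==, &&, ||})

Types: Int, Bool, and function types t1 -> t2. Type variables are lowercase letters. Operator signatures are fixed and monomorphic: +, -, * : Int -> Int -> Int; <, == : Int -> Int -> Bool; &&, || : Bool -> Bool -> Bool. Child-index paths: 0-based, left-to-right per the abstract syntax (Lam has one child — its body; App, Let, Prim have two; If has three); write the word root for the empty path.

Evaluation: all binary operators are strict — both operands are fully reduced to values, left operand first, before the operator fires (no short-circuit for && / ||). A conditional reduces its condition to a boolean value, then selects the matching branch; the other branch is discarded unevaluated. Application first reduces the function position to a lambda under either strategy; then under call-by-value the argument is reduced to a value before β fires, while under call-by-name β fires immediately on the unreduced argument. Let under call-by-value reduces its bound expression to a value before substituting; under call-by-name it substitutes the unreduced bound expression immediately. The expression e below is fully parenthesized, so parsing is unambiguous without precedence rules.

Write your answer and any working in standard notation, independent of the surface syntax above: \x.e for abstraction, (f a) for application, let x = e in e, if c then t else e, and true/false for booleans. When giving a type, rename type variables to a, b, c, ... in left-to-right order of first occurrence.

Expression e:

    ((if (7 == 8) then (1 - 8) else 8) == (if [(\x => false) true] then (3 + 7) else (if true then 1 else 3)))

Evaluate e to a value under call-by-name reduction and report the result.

Answer: false

Derivation:
step 0: ((if (7 == 8) then (1 - 8) else 8) == (if ((\x.false) true) then (3 + 7) else (if true then 1 else 3)))
step 1: [delta@0.0] ((if false then (1 - 8) else 8) == (if ((\x.false) true) then (3 + 7) else (if true then 1 else 3)))
step 2: [if@0] (8 == (if ((\x.false) true) then (3 + 7) else (if true then 1 else 3)))
step 3: [beta@1.0] (8 == (if false then (3 + 7) else (if true then 1 else 3)))
step 4: [if@1] (8 == (if true then 1 else 3))
step 5: [if@1] (8 == 1)
step 6: [delta@root] false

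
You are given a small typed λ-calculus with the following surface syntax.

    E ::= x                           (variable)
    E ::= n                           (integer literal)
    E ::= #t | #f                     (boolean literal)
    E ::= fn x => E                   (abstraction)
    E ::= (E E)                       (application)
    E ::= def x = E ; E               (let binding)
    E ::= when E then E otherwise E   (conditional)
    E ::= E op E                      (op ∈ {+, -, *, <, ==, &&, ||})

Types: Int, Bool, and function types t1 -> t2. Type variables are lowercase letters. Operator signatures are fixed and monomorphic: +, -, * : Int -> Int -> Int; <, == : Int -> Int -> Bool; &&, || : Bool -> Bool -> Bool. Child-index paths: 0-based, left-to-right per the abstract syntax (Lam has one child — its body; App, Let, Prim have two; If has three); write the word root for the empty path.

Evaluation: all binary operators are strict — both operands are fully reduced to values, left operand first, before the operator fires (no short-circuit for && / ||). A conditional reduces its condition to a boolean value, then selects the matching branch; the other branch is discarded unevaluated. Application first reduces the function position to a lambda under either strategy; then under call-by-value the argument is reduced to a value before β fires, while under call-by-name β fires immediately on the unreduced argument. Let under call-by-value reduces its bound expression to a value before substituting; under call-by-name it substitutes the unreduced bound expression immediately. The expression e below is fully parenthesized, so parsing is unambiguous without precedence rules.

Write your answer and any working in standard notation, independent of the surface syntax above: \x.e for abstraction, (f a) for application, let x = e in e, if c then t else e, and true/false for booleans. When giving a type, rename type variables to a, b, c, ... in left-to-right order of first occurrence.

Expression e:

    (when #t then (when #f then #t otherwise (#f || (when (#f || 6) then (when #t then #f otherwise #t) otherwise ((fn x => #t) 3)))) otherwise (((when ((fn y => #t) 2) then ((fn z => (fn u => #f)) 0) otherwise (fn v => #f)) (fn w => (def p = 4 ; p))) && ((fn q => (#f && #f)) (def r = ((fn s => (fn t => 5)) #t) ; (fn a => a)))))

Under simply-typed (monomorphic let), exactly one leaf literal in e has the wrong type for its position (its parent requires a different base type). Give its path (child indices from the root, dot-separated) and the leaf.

Answer: 1.2.1.0.1 : 6

Working:
  unify Bool ~ Bool
  unify Bool ~ Bool
  unify Bool ~ Bool
  unify Bool ~ Bool
  unify Int ~ Bool
  FAIL: mismatch Int ~ Bool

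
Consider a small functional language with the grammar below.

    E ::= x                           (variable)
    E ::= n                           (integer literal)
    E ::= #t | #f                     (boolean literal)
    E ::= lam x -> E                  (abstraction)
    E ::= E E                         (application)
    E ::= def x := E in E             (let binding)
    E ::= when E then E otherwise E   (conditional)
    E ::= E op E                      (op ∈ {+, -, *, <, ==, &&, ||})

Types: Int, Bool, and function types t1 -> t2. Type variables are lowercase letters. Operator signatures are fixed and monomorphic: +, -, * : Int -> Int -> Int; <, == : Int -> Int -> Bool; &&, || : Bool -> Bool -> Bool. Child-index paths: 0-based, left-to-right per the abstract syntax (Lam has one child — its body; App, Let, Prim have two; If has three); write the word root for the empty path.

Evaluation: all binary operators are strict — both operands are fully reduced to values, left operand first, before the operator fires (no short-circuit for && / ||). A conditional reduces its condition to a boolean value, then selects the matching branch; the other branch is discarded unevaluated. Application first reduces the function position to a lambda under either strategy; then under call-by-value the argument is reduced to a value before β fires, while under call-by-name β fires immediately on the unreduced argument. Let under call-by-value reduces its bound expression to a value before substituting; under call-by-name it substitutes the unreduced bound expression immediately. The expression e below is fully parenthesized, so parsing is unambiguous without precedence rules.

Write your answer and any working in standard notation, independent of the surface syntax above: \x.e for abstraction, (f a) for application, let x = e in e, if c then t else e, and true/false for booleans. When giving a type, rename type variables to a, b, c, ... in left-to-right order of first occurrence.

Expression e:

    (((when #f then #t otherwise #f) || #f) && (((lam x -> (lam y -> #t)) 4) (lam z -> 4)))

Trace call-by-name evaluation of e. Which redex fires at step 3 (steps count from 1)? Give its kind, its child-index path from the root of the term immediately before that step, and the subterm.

Answer: beta at 1.0 : ((\x.(\y.true)) 4)

Working:
step 0: (((if false then true else false) || false) && (((\x.(\y.true)) 4) (\z.4)))
step 1: [if@0.0] ((false || false) && (((\x.(\y.true)) 4) (\z.4)))
step 2: [delta@0] (false && (((\x.(\y.true)) 4) (\z.4)))
step 3: [beta@1.0] (false && ((\y.true) (\z.4)))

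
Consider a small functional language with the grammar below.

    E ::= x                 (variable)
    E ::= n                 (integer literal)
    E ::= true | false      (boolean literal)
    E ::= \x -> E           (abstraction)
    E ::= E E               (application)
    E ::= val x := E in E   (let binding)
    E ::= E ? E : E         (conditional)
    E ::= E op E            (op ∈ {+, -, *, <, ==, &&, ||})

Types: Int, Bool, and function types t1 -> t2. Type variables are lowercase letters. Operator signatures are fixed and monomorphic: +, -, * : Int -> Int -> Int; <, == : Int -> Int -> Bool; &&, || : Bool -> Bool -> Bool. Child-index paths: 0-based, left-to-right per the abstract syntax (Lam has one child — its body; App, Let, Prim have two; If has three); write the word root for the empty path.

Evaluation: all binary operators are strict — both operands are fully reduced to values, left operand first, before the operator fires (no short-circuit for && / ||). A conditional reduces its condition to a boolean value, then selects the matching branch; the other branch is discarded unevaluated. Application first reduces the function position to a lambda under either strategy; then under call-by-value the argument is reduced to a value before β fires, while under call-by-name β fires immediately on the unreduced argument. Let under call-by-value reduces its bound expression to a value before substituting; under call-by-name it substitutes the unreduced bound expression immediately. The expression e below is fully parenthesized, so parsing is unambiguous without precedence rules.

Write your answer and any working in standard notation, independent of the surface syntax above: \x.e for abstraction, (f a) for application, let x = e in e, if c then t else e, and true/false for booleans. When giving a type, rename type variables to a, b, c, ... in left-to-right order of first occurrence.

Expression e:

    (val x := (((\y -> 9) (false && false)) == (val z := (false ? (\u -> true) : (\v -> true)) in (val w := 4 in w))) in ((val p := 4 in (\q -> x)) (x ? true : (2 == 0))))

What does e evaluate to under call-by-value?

Working:
step 0: (let x = (((\y.9) (false && false)) == (let z = (if false then (\u.true) else (\v.true)) in (let w = 4 in w))) in ((let p = 4 in (\q.x)) (if x then true else (2 == 0))))
step 1: [delta@0.0.1] (let x = (((\y.9) false) == (let z = (if false then (\u.true) else (\v.true)) in (let w = 4 in w))) in ((let p = 4 in (\q.x)) (if x then true else (2 == 0))))
step 2: [beta@0.0] (let x = (9 == (let z = (if false then (\u.true) else (\v.true)) in (let w = 4 in w))) in ((let p = 4 in (\q.x)) (if x then true else (2 == 0))))
step 3: [if@0.1.0] (let x = (9 == (let z = (\v.true) in (let w = 4 in w))) in ((let p = 4 in (\q.x)) (if x then true else (2 == 0))))
step 4: [let@0.1] (let x = (9 == (let w = 4 in w)) in ((let p = 4 in (\q.x)) (if x then true else (2 == 0))))
step 5: [let@0.1] (let x = (9 == 4) in ((let p = 4 in (\q.x)) (if x then true else (2 == 0))))
step 6: [delta@0] (let x = false in ((let p = 4 in (\q.x)) (if x then true else (2 == 0))))
step 7: [let@root] ((let p = 4 in (\q.false)) (if false then true else (2 == 0)))
step 8: [let@0] ((\q.false) (if false then true else (2 == 0)))
step 9: [if@1] ((\q.false) (2 == 0))
step 10: [delta@1] ((\q.false) false)
step 11: [beta@root] false

Answer: false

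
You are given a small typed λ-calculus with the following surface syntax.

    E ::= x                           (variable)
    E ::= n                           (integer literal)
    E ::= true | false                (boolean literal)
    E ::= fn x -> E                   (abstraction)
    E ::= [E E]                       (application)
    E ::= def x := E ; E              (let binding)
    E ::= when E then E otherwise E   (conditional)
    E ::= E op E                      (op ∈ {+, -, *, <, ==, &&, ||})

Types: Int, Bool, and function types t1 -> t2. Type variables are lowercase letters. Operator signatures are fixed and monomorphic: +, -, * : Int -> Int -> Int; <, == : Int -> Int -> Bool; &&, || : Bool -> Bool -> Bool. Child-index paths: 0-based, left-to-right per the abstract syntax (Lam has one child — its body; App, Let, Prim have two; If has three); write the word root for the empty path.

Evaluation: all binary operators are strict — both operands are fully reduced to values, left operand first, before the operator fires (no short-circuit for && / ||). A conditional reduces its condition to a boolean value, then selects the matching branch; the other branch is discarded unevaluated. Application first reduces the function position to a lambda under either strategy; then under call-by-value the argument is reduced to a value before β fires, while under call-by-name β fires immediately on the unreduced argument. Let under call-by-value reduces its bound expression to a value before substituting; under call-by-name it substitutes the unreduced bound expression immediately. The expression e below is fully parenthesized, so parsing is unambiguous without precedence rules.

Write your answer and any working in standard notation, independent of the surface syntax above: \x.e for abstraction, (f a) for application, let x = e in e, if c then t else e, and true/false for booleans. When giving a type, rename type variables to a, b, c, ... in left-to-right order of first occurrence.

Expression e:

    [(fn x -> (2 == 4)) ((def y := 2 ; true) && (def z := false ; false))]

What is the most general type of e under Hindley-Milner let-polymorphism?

Answer: Bool

Derivation:
  unify Int ~ Int
  unify Int ~ Int
\x._ : a -> Bool
let y : Int
  unify Bool ~ Bool
let z : Bool
  unify Bool ~ Bool
  unify a -> Bool ~ Bool -> b
  unify a ~ Bool
  unify Bool ~ b
_ _ : Bool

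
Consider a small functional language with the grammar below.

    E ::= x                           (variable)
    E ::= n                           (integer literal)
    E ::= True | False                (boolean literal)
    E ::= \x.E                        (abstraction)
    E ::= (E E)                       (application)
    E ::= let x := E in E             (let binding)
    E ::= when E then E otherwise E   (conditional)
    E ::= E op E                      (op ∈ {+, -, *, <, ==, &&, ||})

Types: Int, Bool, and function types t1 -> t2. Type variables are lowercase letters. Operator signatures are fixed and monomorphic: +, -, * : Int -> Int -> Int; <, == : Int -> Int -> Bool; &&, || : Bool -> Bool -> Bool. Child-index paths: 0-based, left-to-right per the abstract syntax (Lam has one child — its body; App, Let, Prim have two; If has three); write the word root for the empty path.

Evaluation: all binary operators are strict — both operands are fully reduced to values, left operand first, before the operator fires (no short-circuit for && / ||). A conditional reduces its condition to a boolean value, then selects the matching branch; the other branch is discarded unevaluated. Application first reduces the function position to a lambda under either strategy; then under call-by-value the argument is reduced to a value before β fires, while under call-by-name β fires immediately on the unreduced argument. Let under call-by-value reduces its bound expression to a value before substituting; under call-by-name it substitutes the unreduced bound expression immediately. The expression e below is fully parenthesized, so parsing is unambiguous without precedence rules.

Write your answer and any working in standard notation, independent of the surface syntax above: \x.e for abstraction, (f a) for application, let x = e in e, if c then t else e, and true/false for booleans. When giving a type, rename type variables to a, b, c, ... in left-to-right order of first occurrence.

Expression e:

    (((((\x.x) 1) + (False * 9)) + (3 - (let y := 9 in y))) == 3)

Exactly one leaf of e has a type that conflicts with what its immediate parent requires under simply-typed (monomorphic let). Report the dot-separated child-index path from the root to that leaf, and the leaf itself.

Answer: 0.0.1.0 : false

Derivation:
x : a
\x._ : a -> a
  unify a -> a ~ Int -> b
  unify a ~ Int
  unify Int ~ b
_ _ : Int
  unify Int ~ Int
  unify Bool ~ Int
  FAIL: mismatch Bool ~ Int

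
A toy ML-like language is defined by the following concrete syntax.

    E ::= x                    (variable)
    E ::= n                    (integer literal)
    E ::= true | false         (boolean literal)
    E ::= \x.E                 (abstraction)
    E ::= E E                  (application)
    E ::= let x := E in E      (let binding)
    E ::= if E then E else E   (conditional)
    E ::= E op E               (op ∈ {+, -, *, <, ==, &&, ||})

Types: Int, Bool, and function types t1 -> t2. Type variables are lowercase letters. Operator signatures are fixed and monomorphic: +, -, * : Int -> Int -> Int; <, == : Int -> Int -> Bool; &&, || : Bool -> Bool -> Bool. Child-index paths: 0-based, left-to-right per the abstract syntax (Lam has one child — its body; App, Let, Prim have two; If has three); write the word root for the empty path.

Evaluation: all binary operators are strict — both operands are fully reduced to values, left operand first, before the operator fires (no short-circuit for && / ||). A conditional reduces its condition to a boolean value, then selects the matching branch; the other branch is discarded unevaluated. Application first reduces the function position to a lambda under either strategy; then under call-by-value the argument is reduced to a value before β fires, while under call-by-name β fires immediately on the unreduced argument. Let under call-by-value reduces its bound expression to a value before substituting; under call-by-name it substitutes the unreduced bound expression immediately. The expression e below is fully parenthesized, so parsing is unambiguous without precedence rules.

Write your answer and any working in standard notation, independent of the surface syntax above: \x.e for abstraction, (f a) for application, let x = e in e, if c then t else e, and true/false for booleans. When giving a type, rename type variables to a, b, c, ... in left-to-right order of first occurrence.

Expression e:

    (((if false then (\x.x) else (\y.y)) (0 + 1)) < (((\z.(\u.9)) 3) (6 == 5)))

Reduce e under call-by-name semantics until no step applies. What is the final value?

Answer: true

Trace:
step 0: (((if false then (\x.x) else (\y.y)) (0 + 1)) < (((\z.(\u.9)) 3) (6 == 5)))
step 1: [if@0.0] (((\y.y) (0 + 1)) < (((\z.(\u.9)) 3) (6 == 5)))
step 2: [beta@0] ((0 + 1) < (((\z.(\u.9)) 3) (6 == 5)))
step 3: [delta@0] (1 < (((\z.(\u.9)) 3) (6 == 5)))
step 4: [beta@1.0] (1 < ((\u.9) (6 == 5)))
step 5: [beta@1] (1 < 9)
step 6: [delta@root] true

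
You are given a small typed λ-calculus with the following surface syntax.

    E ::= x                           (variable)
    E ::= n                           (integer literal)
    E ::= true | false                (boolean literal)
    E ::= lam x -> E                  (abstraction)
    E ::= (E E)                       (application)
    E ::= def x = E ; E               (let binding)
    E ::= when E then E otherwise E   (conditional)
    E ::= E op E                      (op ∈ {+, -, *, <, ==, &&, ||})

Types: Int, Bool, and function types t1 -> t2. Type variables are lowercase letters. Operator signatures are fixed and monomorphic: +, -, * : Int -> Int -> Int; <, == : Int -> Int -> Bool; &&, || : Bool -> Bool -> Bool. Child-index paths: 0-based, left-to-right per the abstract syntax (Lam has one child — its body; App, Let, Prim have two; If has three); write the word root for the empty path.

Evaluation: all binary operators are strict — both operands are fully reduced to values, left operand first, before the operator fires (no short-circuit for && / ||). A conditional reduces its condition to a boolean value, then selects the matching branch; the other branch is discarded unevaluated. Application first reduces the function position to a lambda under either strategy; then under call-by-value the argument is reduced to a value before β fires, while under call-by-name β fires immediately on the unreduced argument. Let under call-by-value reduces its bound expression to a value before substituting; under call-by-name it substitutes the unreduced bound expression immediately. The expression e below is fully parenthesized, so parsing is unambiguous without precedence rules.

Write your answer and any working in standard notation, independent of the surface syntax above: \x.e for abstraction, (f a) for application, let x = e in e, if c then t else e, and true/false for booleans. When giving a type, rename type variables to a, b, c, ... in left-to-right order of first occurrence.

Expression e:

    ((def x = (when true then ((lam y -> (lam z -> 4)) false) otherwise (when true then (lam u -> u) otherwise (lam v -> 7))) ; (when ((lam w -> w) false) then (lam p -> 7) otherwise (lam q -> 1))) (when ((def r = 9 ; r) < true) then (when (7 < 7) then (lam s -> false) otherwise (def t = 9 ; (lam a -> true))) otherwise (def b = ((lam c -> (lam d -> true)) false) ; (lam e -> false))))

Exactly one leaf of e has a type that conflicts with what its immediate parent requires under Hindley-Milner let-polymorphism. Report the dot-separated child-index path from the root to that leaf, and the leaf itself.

Answer: 1.0.1 : true

Working:
  unify Bool ~ Bool
\z._ : b -> Int
\y._ : a -> b -> Int
  unify a -> b -> Int ~ Bool -> c
  unify a ~ Bool
  unify b -> Int ~ c
_ _ : b -> Int
  unify Bool ~ Bool
u : d
\u._ : d -> d
\v._ : e -> Int
  unify d -> d ~ e -> Int
  unify d ~ e
  unify e ~ Int
  unify b -> Int ~ Int -> Int
  unify b ~ Int
  unify Int ~ Int
let x : Int -> Int
w : f
\w._ : f -> f
  unify f -> f ~ Bool -> g
  unify f ~ Bool
  unify Bool ~ g
_ _ : Bool
  unify Bool ~ Bool
\p._ : h -> Int
\q._ : i -> Int
  unify h -> Int ~ i -> Int
  unify h ~ i
  unify Int ~ Int
let r : Int
r : Int
  unify Int ~ Int
  unify Bool ~ Int
  FAIL: mismatch Bool ~ Int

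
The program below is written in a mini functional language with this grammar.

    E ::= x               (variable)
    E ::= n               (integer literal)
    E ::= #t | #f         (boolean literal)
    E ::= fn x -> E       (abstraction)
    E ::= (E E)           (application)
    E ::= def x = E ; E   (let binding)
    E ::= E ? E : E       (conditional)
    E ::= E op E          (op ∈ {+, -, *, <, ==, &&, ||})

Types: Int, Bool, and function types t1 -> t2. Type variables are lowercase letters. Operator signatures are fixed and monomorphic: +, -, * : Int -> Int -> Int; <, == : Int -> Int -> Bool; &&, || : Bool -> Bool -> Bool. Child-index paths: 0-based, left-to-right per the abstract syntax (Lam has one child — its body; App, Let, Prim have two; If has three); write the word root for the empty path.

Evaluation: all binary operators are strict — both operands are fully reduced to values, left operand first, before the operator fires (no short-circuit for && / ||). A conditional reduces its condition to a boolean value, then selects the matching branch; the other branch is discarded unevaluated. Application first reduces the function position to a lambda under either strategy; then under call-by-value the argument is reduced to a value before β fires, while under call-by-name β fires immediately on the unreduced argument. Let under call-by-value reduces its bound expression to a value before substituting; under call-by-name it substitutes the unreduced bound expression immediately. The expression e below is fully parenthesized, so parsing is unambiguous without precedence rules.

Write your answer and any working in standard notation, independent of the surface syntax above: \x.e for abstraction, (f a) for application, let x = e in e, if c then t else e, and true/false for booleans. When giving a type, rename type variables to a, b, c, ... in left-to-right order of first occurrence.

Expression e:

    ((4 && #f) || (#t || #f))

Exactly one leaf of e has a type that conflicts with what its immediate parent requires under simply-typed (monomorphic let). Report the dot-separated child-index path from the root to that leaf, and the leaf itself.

Derivation:
  unify Int ~ Bool
  FAIL: mismatch Int ~ Bool

Answer: 0.0 : 4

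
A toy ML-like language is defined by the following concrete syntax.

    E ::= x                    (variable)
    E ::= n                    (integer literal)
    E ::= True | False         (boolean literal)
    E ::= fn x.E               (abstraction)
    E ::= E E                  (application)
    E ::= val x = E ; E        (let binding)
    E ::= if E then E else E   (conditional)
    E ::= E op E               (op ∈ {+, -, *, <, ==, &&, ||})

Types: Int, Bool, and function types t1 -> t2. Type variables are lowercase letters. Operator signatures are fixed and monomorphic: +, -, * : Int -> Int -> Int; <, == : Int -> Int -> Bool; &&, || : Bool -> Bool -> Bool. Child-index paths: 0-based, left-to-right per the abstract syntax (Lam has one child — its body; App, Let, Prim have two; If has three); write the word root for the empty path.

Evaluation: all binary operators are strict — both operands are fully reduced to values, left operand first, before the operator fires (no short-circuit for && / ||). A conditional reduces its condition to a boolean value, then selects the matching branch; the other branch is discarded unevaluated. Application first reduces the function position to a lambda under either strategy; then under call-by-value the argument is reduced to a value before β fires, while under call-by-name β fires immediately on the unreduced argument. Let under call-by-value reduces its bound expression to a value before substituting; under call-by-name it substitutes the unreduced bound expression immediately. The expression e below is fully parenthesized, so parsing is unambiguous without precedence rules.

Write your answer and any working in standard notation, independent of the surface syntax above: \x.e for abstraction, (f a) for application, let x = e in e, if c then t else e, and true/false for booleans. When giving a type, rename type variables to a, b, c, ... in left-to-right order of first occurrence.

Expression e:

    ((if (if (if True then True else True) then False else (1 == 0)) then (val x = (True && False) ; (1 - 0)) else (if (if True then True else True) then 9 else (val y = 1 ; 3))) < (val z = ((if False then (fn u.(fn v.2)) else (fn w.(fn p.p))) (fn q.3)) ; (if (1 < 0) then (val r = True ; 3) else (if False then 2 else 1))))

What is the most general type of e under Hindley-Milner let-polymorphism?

Working:
  unify Bool ~ Bool
  unify Bool ~ Bool
  unify Bool ~ Bool
  unify Int ~ Int
  unify Int ~ Int
  unify Bool ~ Bool
  unify Bool ~ Bool
  unify Bool ~ Bool
  unify Bool ~ Bool
let x : Bool
  unify Int ~ Int
  unify Int ~ Int
  unify Bool ~ Bool
  unify Bool ~ Bool
  unify Bool ~ Bool
let y : Int
  unify Int ~ Int
  unify Int ~ Int
  unify Int ~ Int
  unify Bool ~ Bool
\v._ : b -> Int
\u._ : a -> b -> Int
p : d
\p._ : d -> d
\w._ : c -> d -> d
  unify a -> b -> Int ~ c -> d -> d
  unify a ~ c
  unify b -> Int ~ d -> d
  unify b ~ d
  unify Int ~ d
\q._ : e -> Int
  unify c -> Int -> Int ~ (e -> Int) -> f
  unify c ~ e -> Int
  unify Int -> Int ~ f
_ _ : Int -> Int
let z : Int -> Int
  unify Int ~ Int
  unify Int ~ Int
  unify Bool ~ Bool
let r : Bool
  unify Bool ~ Bool
  unify Int ~ Int
  unify Int ~ Int
  unify Int ~ Int

Answer: Bool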